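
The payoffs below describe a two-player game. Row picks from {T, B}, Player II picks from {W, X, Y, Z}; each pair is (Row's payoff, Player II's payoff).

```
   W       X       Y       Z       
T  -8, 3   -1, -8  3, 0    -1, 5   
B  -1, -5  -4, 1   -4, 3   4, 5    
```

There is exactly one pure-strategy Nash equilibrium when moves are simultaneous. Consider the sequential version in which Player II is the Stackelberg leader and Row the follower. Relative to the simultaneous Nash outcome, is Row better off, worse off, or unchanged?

Solve by backward induction (Player II leads).
- W → Row plays B (best of -8, -1); Player II gets -5.
- X → Row plays T (best of -1, -4); Player II gets -8.
- Y → Row plays T (best of 3, -4); Player II gets 0.
- Z → Row plays B (best of -1, 4); Player II gets 5.
Among -5, -8, 0, 5, the best is 5 at Z. Subgame-perfect outcome: (B, Z) with payoffs (4, 5).
Under simultaneous play:
Row's best replies: W→B; X→T; Y→T; Z→B.
Player II's best replies: T→Z; B→Z.
The unique mutual best reply is (B, Z), giving (4, 5).
Row earns 4 sequentially versus 4 at the Nash outcome: unchanged.

unchanged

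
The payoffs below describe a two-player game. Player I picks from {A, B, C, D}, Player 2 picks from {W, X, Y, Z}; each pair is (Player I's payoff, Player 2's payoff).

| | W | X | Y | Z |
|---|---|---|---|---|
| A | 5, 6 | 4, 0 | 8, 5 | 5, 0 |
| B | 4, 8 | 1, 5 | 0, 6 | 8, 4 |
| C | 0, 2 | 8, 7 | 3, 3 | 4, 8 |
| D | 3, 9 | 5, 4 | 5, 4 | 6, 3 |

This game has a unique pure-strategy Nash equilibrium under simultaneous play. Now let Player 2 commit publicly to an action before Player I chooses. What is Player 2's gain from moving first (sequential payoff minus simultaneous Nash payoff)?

1

Work backward from Player I's decision.
- W: BR = A, leader payoff 6.
- X: BR = C, leader payoff 7.
- Y: BR = A, leader payoff 5.
- Z: BR = B, leader payoff 4.
Maximizing over 6, 7, 5, 4, Player 2 chooses X. Subgame-perfect outcome: (C, X) with payoffs (8, 7).
Now find the simultaneous Nash equilibrium.
Player I's best replies: W→A; X→C; Y→A; Z→B.
Player 2's best replies: A→W; B→W; C→Z; D→W.
Only (A, W) has each player best-responding; Nash payoffs (5, 6).
Player 2's commitment gain: 7 − 6 = 1.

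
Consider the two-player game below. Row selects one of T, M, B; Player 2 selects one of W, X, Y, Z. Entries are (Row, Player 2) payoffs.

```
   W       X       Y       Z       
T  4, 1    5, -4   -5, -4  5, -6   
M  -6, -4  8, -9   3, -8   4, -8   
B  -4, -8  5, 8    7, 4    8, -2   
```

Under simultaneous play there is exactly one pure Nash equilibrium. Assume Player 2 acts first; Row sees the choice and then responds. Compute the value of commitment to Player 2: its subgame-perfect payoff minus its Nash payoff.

Solve by backward induction (Player 2 leads).
- W: Row compares 4, -6, -4 and picks T; Player 2 would get 1.
- X: Row compares 5, 8, 5 and picks M; Player 2 would get -9.
- Y: Row compares -5, 3, 7 and picks B; Player 2 would get 4.
- Z: Row compares 5, 4, 8 and picks B; Player 2 would get -2.
Player 2's induced payoffs are 1, -9, 4, -2, so Player 2 commits to Y. Subgame-perfect outcome: (B, Y) with payoffs (7, 4).
Now find the simultaneous Nash equilibrium.
Row's best replies: W→T; X→M; Y→B; Z→B.
Player 2's best replies: T→W; M→W; B→X.
The unique mutual best reply is (T, W), giving (4, 1).
Player 2's commitment gain: 4 − 1 = 3.

3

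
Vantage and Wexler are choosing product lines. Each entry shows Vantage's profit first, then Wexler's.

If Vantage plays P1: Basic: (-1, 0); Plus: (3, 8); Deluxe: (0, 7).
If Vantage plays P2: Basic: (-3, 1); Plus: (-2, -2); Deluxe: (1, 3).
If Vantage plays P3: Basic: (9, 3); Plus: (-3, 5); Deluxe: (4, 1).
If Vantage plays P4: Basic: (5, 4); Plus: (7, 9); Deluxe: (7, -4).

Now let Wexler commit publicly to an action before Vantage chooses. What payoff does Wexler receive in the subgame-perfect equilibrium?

9

Vantage best-responds to each possible Wexler move:
- Basic: Vantage compares -1, -3, 9, 5 and picks P3; Wexler would get 3.
- Plus: Vantage compares 3, -2, -3, 7 and picks P4; Wexler would get 9.
- Deluxe: Vantage compares 0, 1, 4, 7 and picks P4; Wexler would get -4.
Maximizing over 3, 9, -4, Wexler chooses Plus. Subgame-perfect outcome: (P4, Plus) with payoffs (7, 9).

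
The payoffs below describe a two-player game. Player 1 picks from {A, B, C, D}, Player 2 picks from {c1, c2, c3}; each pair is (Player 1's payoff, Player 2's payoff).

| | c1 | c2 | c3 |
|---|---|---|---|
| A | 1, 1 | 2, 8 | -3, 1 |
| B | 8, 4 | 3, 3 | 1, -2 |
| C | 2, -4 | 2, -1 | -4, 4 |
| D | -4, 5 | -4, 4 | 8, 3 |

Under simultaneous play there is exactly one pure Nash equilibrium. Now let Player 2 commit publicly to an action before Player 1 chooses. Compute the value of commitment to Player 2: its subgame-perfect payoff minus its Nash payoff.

Player 1 best-responds to each possible Player 2 move:
- c1 → Player 1 plays B (best of 1, 8, 2, -4); Player 2 gets 4.
- c2 → Player 1 plays B (best of 2, 3, 2, -4); Player 2 gets 3.
- c3 → Player 1 plays D (best of -3, 1, -4, 8); Player 2 gets 3.
Player 2's induced payoffs are 4, 3, 3, so Player 2 commits to c1. Subgame-perfect outcome: (B, c1) with payoffs (8, 4).
Under simultaneous play:
Player 1's best replies: c1→B; c2→B; c3→D.
Player 2's best replies: A→c2; B→c1; C→c3; D→c1.
The unique mutual best reply is (B, c1), giving (8, 4).
Player 2's commitment gain: 4 − 4 = 0.

0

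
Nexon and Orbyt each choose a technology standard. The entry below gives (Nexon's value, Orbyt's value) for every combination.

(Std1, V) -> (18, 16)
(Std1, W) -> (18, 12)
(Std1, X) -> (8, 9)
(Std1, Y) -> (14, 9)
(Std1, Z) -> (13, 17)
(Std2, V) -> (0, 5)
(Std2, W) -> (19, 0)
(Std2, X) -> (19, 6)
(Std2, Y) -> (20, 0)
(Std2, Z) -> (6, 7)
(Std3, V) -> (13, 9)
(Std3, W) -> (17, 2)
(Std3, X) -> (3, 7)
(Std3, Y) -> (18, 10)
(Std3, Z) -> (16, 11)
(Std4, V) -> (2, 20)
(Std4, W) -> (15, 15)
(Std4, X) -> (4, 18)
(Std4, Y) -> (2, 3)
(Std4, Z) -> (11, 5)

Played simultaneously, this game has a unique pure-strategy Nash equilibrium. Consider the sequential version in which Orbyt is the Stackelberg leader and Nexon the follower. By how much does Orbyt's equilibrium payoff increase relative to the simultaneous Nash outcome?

Backward induction with Orbyt moving first.
- V: Nexon compares 18, 0, 13, 2 and picks Std1; Orbyt would get 16.
- W: Nexon compares 18, 19, 17, 15 and picks Std2; Orbyt would get 0.
- X: Nexon compares 8, 19, 3, 4 and picks Std2; Orbyt would get 6.
- Y: Nexon compares 14, 20, 18, 2 and picks Std2; Orbyt would get 0.
- Z: Nexon compares 13, 6, 16, 11 and picks Std3; Orbyt would get 11.
Maximizing over 16, 0, 6, 0, 11, Orbyt chooses V. Subgame-perfect outcome: (Std1, V) with payoffs (18, 16).
Now find the simultaneous Nash equilibrium.
Nexon's best replies: V→Std1; W→Std2; X→Std2; Y→Std2; Z→Std3.
Orbyt's best replies: Std1→Z; Std2→Z; Std3→Z; Std4→V.
The unique mutual best reply is (Std3, Z), giving (16, 11).
Orbyt's commitment gain: 16 − 11 = 5.

5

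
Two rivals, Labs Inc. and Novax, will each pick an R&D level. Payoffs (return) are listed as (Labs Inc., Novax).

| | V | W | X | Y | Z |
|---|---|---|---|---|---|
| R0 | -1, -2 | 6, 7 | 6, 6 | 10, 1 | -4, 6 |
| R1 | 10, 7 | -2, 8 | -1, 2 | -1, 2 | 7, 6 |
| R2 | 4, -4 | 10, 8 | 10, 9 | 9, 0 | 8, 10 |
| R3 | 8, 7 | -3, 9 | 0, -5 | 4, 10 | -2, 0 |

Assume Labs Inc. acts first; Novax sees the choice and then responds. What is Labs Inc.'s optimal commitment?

Work backward from Novax's decision.
- R0: BR = W, leader payoff 6.
- R1: BR = W, leader payoff -2.
- R2: BR = Z, leader payoff 8.
- R3: BR = Y, leader payoff 4.
Maximizing over 6, -2, 8, 4, Labs Inc. chooses R2. Subgame-perfect outcome: (R2, Z) with payoffs (8, 10).

R2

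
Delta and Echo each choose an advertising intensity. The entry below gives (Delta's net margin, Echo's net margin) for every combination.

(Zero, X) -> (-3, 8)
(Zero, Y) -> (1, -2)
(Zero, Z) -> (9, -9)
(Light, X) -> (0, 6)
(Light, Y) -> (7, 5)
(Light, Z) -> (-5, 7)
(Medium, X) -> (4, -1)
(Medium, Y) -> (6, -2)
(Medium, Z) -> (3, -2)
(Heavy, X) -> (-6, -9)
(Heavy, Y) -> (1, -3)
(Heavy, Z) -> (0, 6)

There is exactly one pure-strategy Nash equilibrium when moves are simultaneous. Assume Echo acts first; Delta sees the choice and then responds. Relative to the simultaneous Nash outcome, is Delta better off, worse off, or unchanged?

better off

Backward induction with Echo moving first.
- X: BR = Medium, leader payoff -1.
- Y: BR = Light, leader payoff 5.
- Z: BR = Zero, leader payoff -9.
Maximizing over -1, 5, -9, Echo chooses Y. Subgame-perfect outcome: (Light, Y) with payoffs (7, 5).
For the simultaneous game, intersect best replies.
Delta's best replies: X→Medium; Y→Light; Z→Zero.
Echo's best replies: Zero→X; Light→Z; Medium→X; Heavy→Z.
The unique mutual best reply is (Medium, X), giving (4, -1).
Delta earns 7 sequentially versus 4 at the Nash outcome: better off.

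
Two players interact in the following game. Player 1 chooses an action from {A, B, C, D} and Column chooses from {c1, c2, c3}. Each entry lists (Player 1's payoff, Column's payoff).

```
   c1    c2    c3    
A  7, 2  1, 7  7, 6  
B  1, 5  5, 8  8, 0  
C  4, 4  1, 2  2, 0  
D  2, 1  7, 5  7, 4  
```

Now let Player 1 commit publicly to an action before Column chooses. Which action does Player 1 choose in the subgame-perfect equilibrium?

D

Work backward from Column's decision.
- A: Column compares 2, 7, 6 and picks c2; Player 1 would get 1.
- B: Column compares 5, 8, 0 and picks c2; Player 1 would get 5.
- C: Column compares 4, 2, 0 and picks c1; Player 1 would get 4.
- D: Column compares 1, 5, 4 and picks c2; Player 1 would get 7.
Maximizing over 1, 5, 4, 7, Player 1 chooses D. Subgame-perfect outcome: (D, c2) with payoffs (7, 5).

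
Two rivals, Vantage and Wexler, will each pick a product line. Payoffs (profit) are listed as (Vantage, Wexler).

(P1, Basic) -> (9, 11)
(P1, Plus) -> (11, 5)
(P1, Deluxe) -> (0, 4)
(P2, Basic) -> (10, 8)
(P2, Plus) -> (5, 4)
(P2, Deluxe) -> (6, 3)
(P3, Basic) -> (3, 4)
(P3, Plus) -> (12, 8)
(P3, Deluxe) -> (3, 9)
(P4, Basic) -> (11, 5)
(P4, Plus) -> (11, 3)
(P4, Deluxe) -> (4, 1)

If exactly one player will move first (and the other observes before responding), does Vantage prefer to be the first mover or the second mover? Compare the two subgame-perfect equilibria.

If Vantage leads: Wexler's best replies are P1→Basic, P2→Basic, P3→Deluxe, P4→Basic; Vantage's induced payoffs 9, 10, 3, 11; outcome (P4, Basic), payoffs (11, 5).
If Wexler leads: Vantage's best replies are Basic→P4, Plus→P3, Deluxe→P2; Wexler's induced payoffs 5, 8, 3; outcome (P3, Plus), payoffs (12, 8).
Vantage gets 11 moving first and 12 moving second, so Vantage prefers to move second.

second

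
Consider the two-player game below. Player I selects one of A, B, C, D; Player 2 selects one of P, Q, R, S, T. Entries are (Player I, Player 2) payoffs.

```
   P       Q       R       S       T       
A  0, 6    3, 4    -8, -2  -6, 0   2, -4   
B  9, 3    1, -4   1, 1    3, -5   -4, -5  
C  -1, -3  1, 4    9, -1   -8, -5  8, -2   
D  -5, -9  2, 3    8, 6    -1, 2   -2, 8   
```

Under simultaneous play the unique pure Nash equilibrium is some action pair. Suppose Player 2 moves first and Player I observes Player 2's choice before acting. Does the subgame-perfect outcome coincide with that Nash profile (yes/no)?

no

Solve by backward induction (Player 2 leads).
- P: BR = B, leader payoff 3.
- Q: BR = A, leader payoff 4.
- R: BR = C, leader payoff -1.
- S: BR = B, leader payoff -5.
- T: BR = C, leader payoff -2.
Among 3, 4, -1, -5, -2, the best is 4 at Q. Subgame-perfect outcome: (A, Q) with payoffs (3, 4).
For the simultaneous game, intersect best replies.
Player I's best replies: P→B; Q→A; R→C; S→B; T→C.
Player 2's best replies: A→P; B→P; C→Q; D→T.
Only (B, P) has each player best-responding; Nash payoffs (9, 3).
Sequential outcome (A, Q) differs from the Nash profile (B, P).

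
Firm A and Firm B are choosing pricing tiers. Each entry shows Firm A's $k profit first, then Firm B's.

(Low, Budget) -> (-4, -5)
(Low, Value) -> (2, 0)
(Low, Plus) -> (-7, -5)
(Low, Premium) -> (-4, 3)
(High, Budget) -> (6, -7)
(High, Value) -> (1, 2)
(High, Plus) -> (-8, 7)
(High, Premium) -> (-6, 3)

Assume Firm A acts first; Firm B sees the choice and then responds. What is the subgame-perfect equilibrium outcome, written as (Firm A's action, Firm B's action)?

(Low, Premium)

Backward induction with Firm A moving first.
- Low: Firm B compares -5, 0, -5, 3 and picks Premium; Firm A would get -4.
- High: Firm B compares -7, 2, 7, 3 and picks Plus; Firm A would get -8.
Firm A's induced payoffs are -4, -8, so Firm A commits to Low. Subgame-perfect outcome: (Low, Premium) with payoffs (-4, 3).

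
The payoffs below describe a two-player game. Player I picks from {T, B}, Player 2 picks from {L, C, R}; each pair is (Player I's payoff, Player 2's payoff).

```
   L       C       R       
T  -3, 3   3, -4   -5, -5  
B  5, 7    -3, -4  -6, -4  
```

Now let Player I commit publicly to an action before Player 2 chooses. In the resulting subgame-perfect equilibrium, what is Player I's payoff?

5

Player 2 best-responds to each possible Player I move:
- T: BR = L, leader payoff -3.
- B: BR = L, leader payoff 5.
Player I's induced payoffs are -3, 5, so Player I commits to B. Subgame-perfect outcome: (B, L) with payoffs (5, 7).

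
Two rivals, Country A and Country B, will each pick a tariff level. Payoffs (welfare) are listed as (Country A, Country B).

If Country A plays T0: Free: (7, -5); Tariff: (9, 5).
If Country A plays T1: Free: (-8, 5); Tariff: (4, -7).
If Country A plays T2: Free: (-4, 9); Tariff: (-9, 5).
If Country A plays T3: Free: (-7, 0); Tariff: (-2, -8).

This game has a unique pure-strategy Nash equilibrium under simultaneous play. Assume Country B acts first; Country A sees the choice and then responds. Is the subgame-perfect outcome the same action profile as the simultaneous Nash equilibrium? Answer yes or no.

Country A best-responds to each possible Country B move:
- Free: Country A compares 7, -8, -4, -7 and picks T0; Country B would get -5.
- Tariff: Country A compares 9, 4, -9, -2 and picks T0; Country B would get 5.
Among -5, 5, the best is 5 at Tariff. Subgame-perfect outcome: (T0, Tariff) with payoffs (9, 5).
Now find the simultaneous Nash equilibrium.
Country A's best replies: Free→T0; Tariff→T0.
Country B's best replies: T0→Tariff; T1→Free; T2→Free; T3→Free.
Only (T0, Tariff) has each player best-responding; Nash payoffs (9, 5).
Sequential outcome (T0, Tariff) coincides with the Nash profile (T0, Tariff).

yes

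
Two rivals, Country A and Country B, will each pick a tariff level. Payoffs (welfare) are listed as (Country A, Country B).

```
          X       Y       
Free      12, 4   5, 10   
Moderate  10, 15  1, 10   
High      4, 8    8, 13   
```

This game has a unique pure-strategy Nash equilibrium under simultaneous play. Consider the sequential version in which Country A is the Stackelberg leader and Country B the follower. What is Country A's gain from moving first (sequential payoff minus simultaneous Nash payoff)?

Work backward from Country B's decision.
- Free: Country B compares 4, 10 and picks Y; Country A would get 5.
- Moderate: Country B compares 15, 10 and picks X; Country A would get 10.
- High: Country B compares 8, 13 and picks Y; Country A would get 8.
Among 5, 10, 8, the best is 10 at Moderate. Subgame-perfect outcome: (Moderate, X) with payoffs (10, 15).
Under simultaneous play:
Country A's best replies: X→Free; Y→High.
Country B's best replies: Free→Y; Moderate→X; High→Y.
Only (High, Y) has each player best-responding; Nash payoffs (8, 13).
Country A's commitment gain: 10 − 8 = 2.

2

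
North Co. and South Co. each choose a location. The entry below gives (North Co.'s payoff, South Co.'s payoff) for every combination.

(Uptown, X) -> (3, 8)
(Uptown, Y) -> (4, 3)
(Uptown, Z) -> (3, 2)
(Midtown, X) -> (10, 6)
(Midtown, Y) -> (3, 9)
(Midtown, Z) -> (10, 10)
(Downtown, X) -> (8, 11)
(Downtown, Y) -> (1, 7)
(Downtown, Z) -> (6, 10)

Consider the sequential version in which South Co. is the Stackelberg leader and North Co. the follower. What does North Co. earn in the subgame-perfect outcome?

North Co. best-responds to each possible South Co. move:
- X → North Co. plays Midtown (best of 3, 10, 8); South Co. gets 6.
- Y → North Co. plays Uptown (best of 4, 3, 1); South Co. gets 3.
- Z → North Co. plays Midtown (best of 3, 10, 6); South Co. gets 10.
South Co.'s induced payoffs are 6, 3, 10, so South Co. commits to Z. Subgame-perfect outcome: (Midtown, Z) with payoffs (10, 10).

10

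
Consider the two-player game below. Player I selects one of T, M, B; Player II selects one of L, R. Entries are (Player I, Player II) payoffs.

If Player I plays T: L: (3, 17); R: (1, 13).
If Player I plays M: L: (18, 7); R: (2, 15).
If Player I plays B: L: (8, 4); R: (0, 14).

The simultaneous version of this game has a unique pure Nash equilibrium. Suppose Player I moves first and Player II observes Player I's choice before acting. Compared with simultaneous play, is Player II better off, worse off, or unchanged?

Solve by backward induction (Player I leads).
- T → Player II plays L (best of 17, 13); Player I gets 3.
- M → Player II plays R (best of 7, 15); Player I gets 2.
- B → Player II plays R (best of 4, 14); Player I gets 0.
Among 3, 2, 0, the best is 3 at T. Subgame-perfect outcome: (T, L) with payoffs (3, 17).
For the simultaneous game, intersect best replies.
Player I's best replies: L→M; R→M.
Player II's best replies: T→L; M→R; B→R.
Only (M, R) has each player best-responding; Nash payoffs (2, 15).
Player II earns 17 sequentially versus 15 at the Nash outcome: better off.

better off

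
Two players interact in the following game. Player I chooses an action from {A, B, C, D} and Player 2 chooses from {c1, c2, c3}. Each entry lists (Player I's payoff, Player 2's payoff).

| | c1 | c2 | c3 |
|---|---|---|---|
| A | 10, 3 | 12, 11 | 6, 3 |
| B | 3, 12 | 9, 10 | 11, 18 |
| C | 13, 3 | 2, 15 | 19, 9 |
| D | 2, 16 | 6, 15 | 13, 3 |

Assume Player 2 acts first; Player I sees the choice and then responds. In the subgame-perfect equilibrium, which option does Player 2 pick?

Player I best-responds to each possible Player 2 move:
- c1 → Player I plays C (best of 10, 3, 13, 2); Player 2 gets 3.
- c2 → Player I plays A (best of 12, 9, 2, 6); Player 2 gets 11.
- c3 → Player I plays C (best of 6, 11, 19, 13); Player 2 gets 9.
Maximizing over 3, 11, 9, Player 2 chooses c2. Subgame-perfect outcome: (A, c2) with payoffs (12, 11).

c2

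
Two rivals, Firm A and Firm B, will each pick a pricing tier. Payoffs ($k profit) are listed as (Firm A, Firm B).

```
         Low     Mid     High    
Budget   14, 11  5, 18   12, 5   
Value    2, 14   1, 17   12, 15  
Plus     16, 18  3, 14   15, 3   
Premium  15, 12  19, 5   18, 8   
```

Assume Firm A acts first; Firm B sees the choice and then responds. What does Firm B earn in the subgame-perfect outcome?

Firm B best-responds to each possible Firm A move:
- Budget: Firm B compares 11, 18, 5 and picks Mid; Firm A would get 5.
- Value: Firm B compares 14, 17, 15 and picks Mid; Firm A would get 1.
- Plus: Firm B compares 18, 14, 3 and picks Low; Firm A would get 16.
- Premium: Firm B compares 12, 5, 8 and picks Low; Firm A would get 15.
Firm A's induced payoffs are 5, 1, 16, 15, so Firm A commits to Plus. Subgame-perfect outcome: (Plus, Low) with payoffs (16, 18).

18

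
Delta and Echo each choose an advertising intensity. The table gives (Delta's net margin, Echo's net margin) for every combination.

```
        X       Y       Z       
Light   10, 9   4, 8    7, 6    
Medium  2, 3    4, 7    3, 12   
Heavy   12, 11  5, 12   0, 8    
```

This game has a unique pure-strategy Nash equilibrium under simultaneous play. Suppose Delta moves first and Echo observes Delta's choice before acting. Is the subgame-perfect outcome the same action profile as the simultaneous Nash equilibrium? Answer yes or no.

no

Solve by backward induction (Delta leads).
- Light: Echo compares 9, 8, 6 and picks X; Delta would get 10.
- Medium: Echo compares 3, 7, 12 and picks Z; Delta would get 3.
- Heavy: Echo compares 11, 12, 8 and picks Y; Delta would get 5.
Delta's induced payoffs are 10, 3, 5, so Delta commits to Light. Subgame-perfect outcome: (Light, X) with payoffs (10, 9).
Now find the simultaneous Nash equilibrium.
Delta's best replies: X→Heavy; Y→Heavy; Z→Light.
Echo's best replies: Light→X; Medium→Z; Heavy→Y.
Only (Heavy, Y) has each player best-responding; Nash payoffs (5, 12).
Sequential outcome (Light, X) differs from the Nash profile (Heavy, Y).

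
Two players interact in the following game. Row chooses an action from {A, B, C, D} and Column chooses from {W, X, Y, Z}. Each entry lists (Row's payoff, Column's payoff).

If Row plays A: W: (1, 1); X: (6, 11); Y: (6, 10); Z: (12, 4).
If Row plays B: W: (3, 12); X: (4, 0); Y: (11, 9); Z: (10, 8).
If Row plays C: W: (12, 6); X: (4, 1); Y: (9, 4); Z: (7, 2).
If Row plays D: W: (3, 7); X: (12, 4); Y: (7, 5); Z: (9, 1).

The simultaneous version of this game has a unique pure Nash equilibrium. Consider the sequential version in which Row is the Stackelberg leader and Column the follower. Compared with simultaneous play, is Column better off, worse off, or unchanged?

unchanged

Work backward from Column's decision.
- A → Column plays X (best of 1, 11, 10, 4); Row gets 6.
- B → Column plays W (best of 12, 0, 9, 8); Row gets 3.
- C → Column plays W (best of 6, 1, 4, 2); Row gets 12.
- D → Column plays W (best of 7, 4, 5, 1); Row gets 3.
Among 6, 3, 12, 3, the best is 12 at C. Subgame-perfect outcome: (C, W) with payoffs (12, 6).
For the simultaneous game, intersect best replies.
Row's best replies: W→C; X→D; Y→B; Z→A.
Column's best replies: A→X; B→W; C→W; D→W.
Only (C, W) has each player best-responding; Nash payoffs (12, 6).
Column earns 6 sequentially versus 6 at the Nash outcome: unchanged.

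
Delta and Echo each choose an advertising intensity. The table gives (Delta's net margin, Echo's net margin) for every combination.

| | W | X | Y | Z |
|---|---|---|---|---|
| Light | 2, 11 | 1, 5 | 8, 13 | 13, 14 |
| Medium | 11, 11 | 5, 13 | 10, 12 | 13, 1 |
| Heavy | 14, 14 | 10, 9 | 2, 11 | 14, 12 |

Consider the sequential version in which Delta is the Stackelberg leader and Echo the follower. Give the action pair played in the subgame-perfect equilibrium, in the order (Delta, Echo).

(Heavy, W)

Work backward from Echo's decision.
- Light: BR = Z, leader payoff 13.
- Medium: BR = X, leader payoff 5.
- Heavy: BR = W, leader payoff 14.
Maximizing over 13, 5, 14, Delta chooses Heavy. Subgame-perfect outcome: (Heavy, W) with payoffs (14, 14).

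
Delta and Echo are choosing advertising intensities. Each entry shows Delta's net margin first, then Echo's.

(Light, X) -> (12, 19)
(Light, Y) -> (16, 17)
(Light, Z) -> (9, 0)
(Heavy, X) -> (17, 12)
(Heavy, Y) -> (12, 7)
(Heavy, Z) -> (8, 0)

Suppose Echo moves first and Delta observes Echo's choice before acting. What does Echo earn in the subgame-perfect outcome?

17

Delta best-responds to each possible Echo move:
- X: Delta compares 12, 17 and picks Heavy; Echo would get 12.
- Y: Delta compares 16, 12 and picks Light; Echo would get 17.
- Z: Delta compares 9, 8 and picks Light; Echo would get 0.
Echo's induced payoffs are 12, 17, 0, so Echo commits to Y. Subgame-perfect outcome: (Light, Y) with payoffs (16, 17).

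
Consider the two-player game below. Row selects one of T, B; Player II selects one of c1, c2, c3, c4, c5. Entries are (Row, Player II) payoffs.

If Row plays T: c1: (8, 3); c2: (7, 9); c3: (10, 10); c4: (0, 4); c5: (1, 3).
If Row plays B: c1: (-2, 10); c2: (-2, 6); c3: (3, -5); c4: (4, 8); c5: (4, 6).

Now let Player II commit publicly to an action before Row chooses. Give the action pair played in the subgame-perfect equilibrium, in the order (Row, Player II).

Row best-responds to each possible Player II move:
- c1: Row compares 8, -2 and picks T; Player II would get 3.
- c2: Row compares 7, -2 and picks T; Player II would get 9.
- c3: Row compares 10, 3 and picks T; Player II would get 10.
- c4: Row compares 0, 4 and picks B; Player II would get 8.
- c5: Row compares 1, 4 and picks B; Player II would get 6.
Among 3, 9, 10, 8, 6, the best is 10 at c3. Subgame-perfect outcome: (T, c3) with payoffs (10, 10).

(T, c3)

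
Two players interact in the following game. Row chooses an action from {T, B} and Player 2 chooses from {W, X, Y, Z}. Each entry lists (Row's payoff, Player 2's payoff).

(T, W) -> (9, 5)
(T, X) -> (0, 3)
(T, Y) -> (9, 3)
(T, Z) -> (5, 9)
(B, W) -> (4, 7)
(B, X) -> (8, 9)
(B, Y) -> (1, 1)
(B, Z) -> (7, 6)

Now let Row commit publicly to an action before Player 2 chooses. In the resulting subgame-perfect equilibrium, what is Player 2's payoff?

Work backward from Player 2's decision.
- T → Player 2 plays Z (best of 5, 3, 3, 9); Row gets 5.
- B → Player 2 plays X (best of 7, 9, 1, 6); Row gets 8.
Maximizing over 5, 8, Row chooses B. Subgame-perfect outcome: (B, X) with payoffs (8, 9).

9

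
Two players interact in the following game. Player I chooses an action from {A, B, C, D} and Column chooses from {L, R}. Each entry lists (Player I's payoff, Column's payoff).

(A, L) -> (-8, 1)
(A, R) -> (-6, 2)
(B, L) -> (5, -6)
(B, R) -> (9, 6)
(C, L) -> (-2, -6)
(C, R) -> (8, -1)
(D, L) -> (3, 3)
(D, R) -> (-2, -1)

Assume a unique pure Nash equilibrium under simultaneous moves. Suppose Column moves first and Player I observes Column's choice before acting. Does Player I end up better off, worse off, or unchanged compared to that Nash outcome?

unchanged

Work backward from Player I's decision.
- L: BR = B, leader payoff -6.
- R: BR = B, leader payoff 6.
Among -6, 6, the best is 6 at R. Subgame-perfect outcome: (B, R) with payoffs (9, 6).
Now find the simultaneous Nash equilibrium.
Player I's best replies: L→B; R→B.
Column's best replies: A→R; B→R; C→R; D→L.
The unique mutual best reply is (B, R), giving (9, 6).
Player I earns 9 sequentially versus 9 at the Nash outcome: unchanged.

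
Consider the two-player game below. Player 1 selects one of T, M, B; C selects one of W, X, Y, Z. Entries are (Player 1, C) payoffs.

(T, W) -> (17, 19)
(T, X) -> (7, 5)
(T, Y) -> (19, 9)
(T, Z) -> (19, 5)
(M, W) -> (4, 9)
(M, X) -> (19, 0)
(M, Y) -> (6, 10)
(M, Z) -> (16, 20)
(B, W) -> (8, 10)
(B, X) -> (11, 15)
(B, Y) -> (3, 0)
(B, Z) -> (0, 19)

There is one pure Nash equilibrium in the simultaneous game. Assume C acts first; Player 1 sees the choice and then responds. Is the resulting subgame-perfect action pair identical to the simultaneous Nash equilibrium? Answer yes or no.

yes

Player 1 best-responds to each possible C move:
- W: BR = T, leader payoff 19.
- X: BR = M, leader payoff 0.
- Y: BR = T, leader payoff 9.
- Z: BR = T, leader payoff 5.
Among 19, 0, 9, 5, the best is 19 at W. Subgame-perfect outcome: (T, W) with payoffs (17, 19).
Under simultaneous play:
Player 1's best replies: W→T; X→M; Y→T; Z→T.
C's best replies: T→W; M→Z; B→Z.
Only (T, W) has each player best-responding; Nash payoffs (17, 19).
Sequential outcome (T, W) coincides with the Nash profile (T, W).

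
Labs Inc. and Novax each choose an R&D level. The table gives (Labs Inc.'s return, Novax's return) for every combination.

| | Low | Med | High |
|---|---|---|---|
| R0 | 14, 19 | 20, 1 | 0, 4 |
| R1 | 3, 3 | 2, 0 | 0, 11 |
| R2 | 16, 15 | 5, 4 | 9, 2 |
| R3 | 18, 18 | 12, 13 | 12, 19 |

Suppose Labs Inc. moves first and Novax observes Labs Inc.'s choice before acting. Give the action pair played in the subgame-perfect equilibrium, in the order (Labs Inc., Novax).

(R2, Low)

Solve by backward induction (Labs Inc. leads).
- R0: BR = Low, leader payoff 14.
- R1: BR = High, leader payoff 0.
- R2: BR = Low, leader payoff 16.
- R3: BR = High, leader payoff 12.
Maximizing over 14, 0, 16, 12, Labs Inc. chooses R2. Subgame-perfect outcome: (R2, Low) with payoffs (16, 15).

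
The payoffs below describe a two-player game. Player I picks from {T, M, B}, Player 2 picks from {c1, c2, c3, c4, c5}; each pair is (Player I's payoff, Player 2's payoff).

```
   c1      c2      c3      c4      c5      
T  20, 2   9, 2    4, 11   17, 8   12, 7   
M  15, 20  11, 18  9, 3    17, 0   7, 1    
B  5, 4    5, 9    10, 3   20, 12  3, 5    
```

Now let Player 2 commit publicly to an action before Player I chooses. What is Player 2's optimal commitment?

c2

Player I best-responds to each possible Player 2 move:
- c1: Player I compares 20, 15, 5 and picks T; Player 2 would get 2.
- c2: Player I compares 9, 11, 5 and picks M; Player 2 would get 18.
- c3: Player I compares 4, 9, 10 and picks B; Player 2 would get 3.
- c4: Player I compares 17, 17, 20 and picks B; Player 2 would get 12.
- c5: Player I compares 12, 7, 3 and picks T; Player 2 would get 7.
Among 2, 18, 3, 12, 7, the best is 18 at c2. Subgame-perfect outcome: (M, c2) with payoffs (11, 18).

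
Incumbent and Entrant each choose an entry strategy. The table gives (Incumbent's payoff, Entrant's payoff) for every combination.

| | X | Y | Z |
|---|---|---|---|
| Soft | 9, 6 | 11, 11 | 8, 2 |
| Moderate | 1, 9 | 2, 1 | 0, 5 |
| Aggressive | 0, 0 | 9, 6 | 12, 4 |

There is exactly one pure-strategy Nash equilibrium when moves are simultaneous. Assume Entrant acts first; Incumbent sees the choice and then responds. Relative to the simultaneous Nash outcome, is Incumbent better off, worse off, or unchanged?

unchanged

Solve by backward induction (Entrant leads).
- X → Incumbent plays Soft (best of 9, 1, 0); Entrant gets 6.
- Y → Incumbent plays Soft (best of 11, 2, 9); Entrant gets 11.
- Z → Incumbent plays Aggressive (best of 8, 0, 12); Entrant gets 4.
Entrant's induced payoffs are 6, 11, 4, so Entrant commits to Y. Subgame-perfect outcome: (Soft, Y) with payoffs (11, 11).
Under simultaneous play:
Incumbent's best replies: X→Soft; Y→Soft; Z→Aggressive.
Entrant's best replies: Soft→Y; Moderate→X; Aggressive→Y.
Only (Soft, Y) has each player best-responding; Nash payoffs (11, 11).
Incumbent earns 11 sequentially versus 11 at the Nash outcome: unchanged.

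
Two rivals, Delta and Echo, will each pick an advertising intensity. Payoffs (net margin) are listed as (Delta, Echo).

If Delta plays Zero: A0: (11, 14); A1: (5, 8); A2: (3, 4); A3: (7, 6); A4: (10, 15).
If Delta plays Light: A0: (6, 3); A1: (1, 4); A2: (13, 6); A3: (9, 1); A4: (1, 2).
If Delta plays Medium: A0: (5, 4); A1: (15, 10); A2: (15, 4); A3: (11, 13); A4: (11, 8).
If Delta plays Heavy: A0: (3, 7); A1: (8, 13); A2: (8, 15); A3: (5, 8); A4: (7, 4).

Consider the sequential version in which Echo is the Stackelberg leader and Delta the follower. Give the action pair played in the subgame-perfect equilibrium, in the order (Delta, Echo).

Delta best-responds to each possible Echo move:
- A0 → Delta plays Zero (best of 11, 6, 5, 3); Echo gets 14.
- A1 → Delta plays Medium (best of 5, 1, 15, 8); Echo gets 10.
- A2 → Delta plays Medium (best of 3, 13, 15, 8); Echo gets 4.
- A3 → Delta plays Medium (best of 7, 9, 11, 5); Echo gets 13.
- A4 → Delta plays Medium (best of 10, 1, 11, 7); Echo gets 8.
Among 14, 10, 4, 13, 8, the best is 14 at A0. Subgame-perfect outcome: (Zero, A0) with payoffs (11, 14).

(Zero, A0)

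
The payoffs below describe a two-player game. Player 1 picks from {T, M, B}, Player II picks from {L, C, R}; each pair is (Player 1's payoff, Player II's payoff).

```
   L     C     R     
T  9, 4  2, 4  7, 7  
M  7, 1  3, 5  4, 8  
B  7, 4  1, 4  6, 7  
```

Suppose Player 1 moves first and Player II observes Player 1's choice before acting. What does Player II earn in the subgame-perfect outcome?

7

Backward induction with Player 1 moving first.
- T: BR = R, leader payoff 7.
- M: BR = R, leader payoff 4.
- B: BR = R, leader payoff 6.
Player 1's induced payoffs are 7, 4, 6, so Player 1 commits to T. Subgame-perfect outcome: (T, R) with payoffs (7, 7).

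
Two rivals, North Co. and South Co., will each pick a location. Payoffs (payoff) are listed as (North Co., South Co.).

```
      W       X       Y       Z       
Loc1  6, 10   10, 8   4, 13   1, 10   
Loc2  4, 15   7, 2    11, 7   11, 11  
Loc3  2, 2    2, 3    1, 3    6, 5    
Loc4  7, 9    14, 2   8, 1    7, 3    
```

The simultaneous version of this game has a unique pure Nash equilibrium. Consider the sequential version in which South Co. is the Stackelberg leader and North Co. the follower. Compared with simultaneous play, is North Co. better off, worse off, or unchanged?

Backward induction with South Co. moving first.
- W → North Co. plays Loc4 (best of 6, 4, 2, 7); South Co. gets 9.
- X → North Co. plays Loc4 (best of 10, 7, 2, 14); South Co. gets 2.
- Y → North Co. plays Loc2 (best of 4, 11, 1, 8); South Co. gets 7.
- Z → North Co. plays Loc2 (best of 1, 11, 6, 7); South Co. gets 11.
Among 9, 2, 7, 11, the best is 11 at Z. Subgame-perfect outcome: (Loc2, Z) with payoffs (11, 11).
Now find the simultaneous Nash equilibrium.
North Co.'s best replies: W→Loc4; X→Loc4; Y→Loc2; Z→Loc2.
South Co.'s best replies: Loc1→Y; Loc2→W; Loc3→Z; Loc4→W.
The unique mutual best reply is (Loc4, W), giving (7, 9).
North Co. earns 11 sequentially versus 7 at the Nash outcome: better off.

better off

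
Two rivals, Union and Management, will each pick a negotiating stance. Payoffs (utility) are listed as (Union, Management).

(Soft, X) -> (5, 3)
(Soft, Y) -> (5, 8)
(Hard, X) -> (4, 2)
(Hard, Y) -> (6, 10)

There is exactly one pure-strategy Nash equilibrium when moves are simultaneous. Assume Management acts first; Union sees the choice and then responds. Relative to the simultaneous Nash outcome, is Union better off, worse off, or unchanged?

Backward induction with Management moving first.
- X: BR = Soft, leader payoff 3.
- Y: BR = Hard, leader payoff 10.
Among 3, 10, the best is 10 at Y. Subgame-perfect outcome: (Hard, Y) with payoffs (6, 10).
Under simultaneous play:
Union's best replies: X→Soft; Y→Hard.
Management's best replies: Soft→Y; Hard→Y.
Only (Hard, Y) has each player best-responding; Nash payoffs (6, 10).
Union earns 6 sequentially versus 6 at the Nash outcome: unchanged.

unchanged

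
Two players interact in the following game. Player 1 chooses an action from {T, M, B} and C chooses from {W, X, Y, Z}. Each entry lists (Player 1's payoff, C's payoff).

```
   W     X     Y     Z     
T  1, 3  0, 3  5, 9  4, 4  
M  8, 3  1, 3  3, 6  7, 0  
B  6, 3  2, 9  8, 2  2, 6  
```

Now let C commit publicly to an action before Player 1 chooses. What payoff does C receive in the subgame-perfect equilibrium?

Work backward from Player 1's decision.
- W → Player 1 plays M (best of 1, 8, 6); C gets 3.
- X → Player 1 plays B (best of 0, 1, 2); C gets 9.
- Y → Player 1 plays B (best of 5, 3, 8); C gets 2.
- Z → Player 1 plays M (best of 4, 7, 2); C gets 0.
C's induced payoffs are 3, 9, 2, 0, so C commits to X. Subgame-perfect outcome: (B, X) with payoffs (2, 9).

9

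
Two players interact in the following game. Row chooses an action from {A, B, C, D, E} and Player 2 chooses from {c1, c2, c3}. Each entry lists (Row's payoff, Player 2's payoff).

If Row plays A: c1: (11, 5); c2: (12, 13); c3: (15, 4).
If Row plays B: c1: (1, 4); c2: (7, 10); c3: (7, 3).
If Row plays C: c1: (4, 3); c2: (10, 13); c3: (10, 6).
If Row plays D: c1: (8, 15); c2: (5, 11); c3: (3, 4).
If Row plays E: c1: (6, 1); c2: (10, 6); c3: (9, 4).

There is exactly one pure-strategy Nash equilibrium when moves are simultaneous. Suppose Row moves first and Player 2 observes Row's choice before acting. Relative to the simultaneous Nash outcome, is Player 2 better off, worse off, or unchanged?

unchanged

Player 2 best-responds to each possible Row move:
- A → Player 2 plays c2 (best of 5, 13, 4); Row gets 12.
- B → Player 2 plays c2 (best of 4, 10, 3); Row gets 7.
- C → Player 2 plays c2 (best of 3, 13, 6); Row gets 10.
- D → Player 2 plays c1 (best of 15, 11, 4); Row gets 8.
- E → Player 2 plays c2 (best of 1, 6, 4); Row gets 10.
Maximizing over 12, 7, 10, 8, 10, Row chooses A. Subgame-perfect outcome: (A, c2) with payoffs (12, 13).
For the simultaneous game, intersect best replies.
Row's best replies: c1→A; c2→A; c3→A.
Player 2's best replies: A→c2; B→c2; C→c2; D→c1; E→c2.
The unique mutual best reply is (A, c2), giving (12, 13).
Player 2 earns 13 sequentially versus 13 at the Nash outcome: unchanged.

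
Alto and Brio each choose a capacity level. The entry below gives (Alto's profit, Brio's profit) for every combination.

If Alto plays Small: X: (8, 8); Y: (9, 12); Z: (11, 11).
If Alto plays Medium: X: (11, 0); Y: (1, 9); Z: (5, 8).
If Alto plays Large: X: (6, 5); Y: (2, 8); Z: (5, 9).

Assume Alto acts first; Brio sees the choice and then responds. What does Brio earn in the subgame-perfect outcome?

12

Brio best-responds to each possible Alto move:
- Small: BR = Y, leader payoff 9.
- Medium: BR = Y, leader payoff 1.
- Large: BR = Z, leader payoff 5.
Maximizing over 9, 1, 5, Alto chooses Small. Subgame-perfect outcome: (Small, Y) with payoffs (9, 12).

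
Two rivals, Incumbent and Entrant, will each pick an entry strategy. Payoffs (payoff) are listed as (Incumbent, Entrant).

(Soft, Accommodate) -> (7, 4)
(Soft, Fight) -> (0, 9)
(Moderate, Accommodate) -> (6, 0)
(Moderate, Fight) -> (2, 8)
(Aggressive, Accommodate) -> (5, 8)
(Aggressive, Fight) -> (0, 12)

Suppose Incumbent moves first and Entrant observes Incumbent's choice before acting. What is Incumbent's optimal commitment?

Entrant best-responds to each possible Incumbent move:
- Soft → Entrant plays Fight (best of 4, 9); Incumbent gets 0.
- Moderate → Entrant plays Fight (best of 0, 8); Incumbent gets 2.
- Aggressive → Entrant plays Fight (best of 8, 12); Incumbent gets 0.
Incumbent's induced payoffs are 0, 2, 0, so Incumbent commits to Moderate. Subgame-perfect outcome: (Moderate, Fight) with payoffs (2, 8).

Moderate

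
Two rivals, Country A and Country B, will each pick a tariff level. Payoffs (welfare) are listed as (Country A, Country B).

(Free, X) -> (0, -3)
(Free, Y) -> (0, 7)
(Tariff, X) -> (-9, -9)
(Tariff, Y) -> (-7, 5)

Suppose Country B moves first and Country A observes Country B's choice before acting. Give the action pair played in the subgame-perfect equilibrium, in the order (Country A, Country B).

Country A best-responds to each possible Country B move:
- X → Country A plays Free (best of 0, -9); Country B gets -3.
- Y → Country A plays Free (best of 0, -7); Country B gets 7.
Country B's induced payoffs are -3, 7, so Country B commits to Y. Subgame-perfect outcome: (Free, Y) with payoffs (0, 7).

(Free, Y)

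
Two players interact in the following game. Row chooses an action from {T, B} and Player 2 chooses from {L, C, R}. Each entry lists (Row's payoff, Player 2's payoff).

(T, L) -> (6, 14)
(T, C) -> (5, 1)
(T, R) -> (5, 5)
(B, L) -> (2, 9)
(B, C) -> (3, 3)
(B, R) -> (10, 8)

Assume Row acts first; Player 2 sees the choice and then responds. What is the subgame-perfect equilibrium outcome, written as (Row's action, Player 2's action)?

Work backward from Player 2's decision.
- T: BR = L, leader payoff 6.
- B: BR = L, leader payoff 2.
Row's induced payoffs are 6, 2, so Row commits to T. Subgame-perfect outcome: (T, L) with payoffs (6, 14).

(T, L)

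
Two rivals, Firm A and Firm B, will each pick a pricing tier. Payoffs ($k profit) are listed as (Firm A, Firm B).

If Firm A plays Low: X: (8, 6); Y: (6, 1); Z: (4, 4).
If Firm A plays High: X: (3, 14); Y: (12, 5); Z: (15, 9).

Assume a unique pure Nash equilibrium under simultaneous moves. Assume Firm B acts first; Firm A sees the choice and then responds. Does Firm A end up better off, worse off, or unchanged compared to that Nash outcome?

Backward induction with Firm B moving first.
- X → Firm A plays Low (best of 8, 3); Firm B gets 6.
- Y → Firm A plays High (best of 6, 12); Firm B gets 5.
- Z → Firm A plays High (best of 4, 15); Firm B gets 9.
Among 6, 5, 9, the best is 9 at Z. Subgame-perfect outcome: (High, Z) with payoffs (15, 9).
Now find the simultaneous Nash equilibrium.
Firm A's best replies: X→Low; Y→High; Z→High.
Firm B's best replies: Low→X; High→X.
The unique mutual best reply is (Low, X), giving (8, 6).
Firm A earns 15 sequentially versus 8 at the Nash outcome: better off.

better off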